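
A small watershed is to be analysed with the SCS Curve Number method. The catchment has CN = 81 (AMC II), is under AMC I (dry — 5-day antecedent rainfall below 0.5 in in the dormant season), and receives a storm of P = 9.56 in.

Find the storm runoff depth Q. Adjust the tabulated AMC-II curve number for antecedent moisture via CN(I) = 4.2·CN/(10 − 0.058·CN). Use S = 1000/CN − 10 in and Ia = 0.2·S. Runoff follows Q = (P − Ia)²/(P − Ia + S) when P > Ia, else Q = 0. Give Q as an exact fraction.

Q = 128909003521/25367820975 in ≈ 5.082 in

CN(I) from CN(II)=81: (4.2·81)/(10 − 0.058·81) = 170100/2651 ≈ 64.164
Retention S: 1000/CN − 10 with CN=64.164 → S = 9500/1701 ≈ 5.585 in
Initial abstraction Ia = S/5 = (9500/1701)/5 = 1900/1701 ≈ 1.117 in
Since P=9.560 > Ia=1.117: effective rainfall P−Ia = 359039/42525 in
Runoff Q = (P−Ia)²/(P−Ia+S) = (8.443)²/(8.443+5.585) = 128909003521/25367820975 ≈ 5.082 in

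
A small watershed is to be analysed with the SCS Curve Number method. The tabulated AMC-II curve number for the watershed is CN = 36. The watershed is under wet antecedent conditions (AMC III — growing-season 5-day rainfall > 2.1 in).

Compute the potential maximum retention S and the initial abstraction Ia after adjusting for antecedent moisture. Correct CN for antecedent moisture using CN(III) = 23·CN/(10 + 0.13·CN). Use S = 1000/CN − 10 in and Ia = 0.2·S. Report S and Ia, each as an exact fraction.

CN(III) from CN(II)=36: (23·36)/(10 + 0.13·36) = 20700/367 ≈ 56.403
Retention S: 1000/CN − 10 with CN=56.403 → S = 1600/207 ≈ 7.729 in
Initial abstraction Ia = S/5 = (1600/207)/5 = 320/207 ≈ 1.546 in

S = 1600/207 in ≈ 7.729 in; Ia = 320/207 in ≈ 1.546 in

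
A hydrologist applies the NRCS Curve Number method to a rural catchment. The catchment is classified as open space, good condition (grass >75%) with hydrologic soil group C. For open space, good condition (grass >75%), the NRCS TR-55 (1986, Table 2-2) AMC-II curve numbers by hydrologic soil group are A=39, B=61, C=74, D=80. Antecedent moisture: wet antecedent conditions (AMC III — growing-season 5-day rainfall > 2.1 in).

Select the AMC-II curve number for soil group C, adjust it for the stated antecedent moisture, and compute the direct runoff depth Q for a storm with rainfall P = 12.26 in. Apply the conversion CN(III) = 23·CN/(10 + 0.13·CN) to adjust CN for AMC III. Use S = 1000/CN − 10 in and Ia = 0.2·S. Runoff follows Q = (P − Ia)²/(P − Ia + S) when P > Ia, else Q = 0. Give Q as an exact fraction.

Q = 258738047569/24409360650 in ≈ 10.600 in

NRCS table: open space, good condition (grass >75%), soil group C → CN(II) = 74
Adjust CN=74 to AMC III: 23·74/(10 + 0.13·74) → 1702 ÷ (981/50) = 85100/981 ≈ 86.748
S = 1000/(85100/981) − 10 = 1300/851 in ≈ 1.528 in
Ia = 0.2S: 0.2·1.528 = 0.306 in (exactly 260/851)
Since P=12.260 > Ia=0.306: effective rainfall P−Ia = 508663/42550 in
Runoff Q = (P−Ia)²/(P−Ia+S) = (11.954)²/(11.954+1.528) = 258738047569/24409360650 ≈ 10.600 in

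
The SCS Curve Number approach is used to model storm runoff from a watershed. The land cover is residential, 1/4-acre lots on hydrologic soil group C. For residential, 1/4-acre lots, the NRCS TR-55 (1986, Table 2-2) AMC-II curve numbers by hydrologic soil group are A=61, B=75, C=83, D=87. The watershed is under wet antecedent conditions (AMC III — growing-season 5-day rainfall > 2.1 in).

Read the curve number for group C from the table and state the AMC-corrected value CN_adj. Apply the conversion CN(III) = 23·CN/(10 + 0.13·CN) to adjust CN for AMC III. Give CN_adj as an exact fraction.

CN_adj = 190900/2079 ≈ 91.823

NRCS table: residential, 1/4-acre lots, soil group C → CN(II) = 83
Adjust CN=83 to AMC III: 23·83/(10 + 0.13·83) → 1909 ÷ (2079/100) = 190900/2079 ≈ 91.823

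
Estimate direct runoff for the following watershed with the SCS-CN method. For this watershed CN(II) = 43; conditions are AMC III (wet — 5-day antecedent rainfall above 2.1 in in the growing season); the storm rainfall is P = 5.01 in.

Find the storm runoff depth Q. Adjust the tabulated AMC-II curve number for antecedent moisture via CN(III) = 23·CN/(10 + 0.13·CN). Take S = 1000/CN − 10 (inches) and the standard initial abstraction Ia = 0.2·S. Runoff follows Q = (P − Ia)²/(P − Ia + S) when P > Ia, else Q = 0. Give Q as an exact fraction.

Wet (AMC III): CN(III) = 23·43/(10 + 0.13·43) = 989/(1559/100) = 98900/1559 ≈ 63.438
S = 1000/(98900/1559) − 10 = 5700/989 in ≈ 5.763 in
Ia = 0.2S: 0.2·5.763 = 1.153 in (exactly 1140/989)
Since P=5.010 > Ia=1.153: effective rainfall P−Ia = 381489/98900 in
Runoff Q = (P−Ia)²/(P−Ia+S) = (3.857)²/(3.857+5.763) = 16170428569/10455806900 ≈ 1.547 in

Q = 16170428569/10455806900 in ≈ 1.547 in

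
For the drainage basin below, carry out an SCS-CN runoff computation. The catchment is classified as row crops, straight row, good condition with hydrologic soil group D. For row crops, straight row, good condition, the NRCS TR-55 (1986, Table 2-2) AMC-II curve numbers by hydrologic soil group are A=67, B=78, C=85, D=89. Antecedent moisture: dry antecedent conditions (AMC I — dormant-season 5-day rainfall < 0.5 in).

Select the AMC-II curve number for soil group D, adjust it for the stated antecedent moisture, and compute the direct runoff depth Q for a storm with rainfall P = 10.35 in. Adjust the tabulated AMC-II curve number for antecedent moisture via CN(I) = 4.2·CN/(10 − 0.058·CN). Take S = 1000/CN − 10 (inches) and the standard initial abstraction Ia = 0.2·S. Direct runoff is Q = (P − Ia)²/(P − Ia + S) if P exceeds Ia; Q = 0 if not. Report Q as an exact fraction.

NRCS table: row crops, straight row, good condition, soil group D → CN(II) = 89
CN(I) from CN(II)=89: (4.2·89)/(10 − 0.058·89) = 186900/2419 ≈ 77.263
Max retention: S = 1000/(186900/2419) − 10 = 5500/1869 in (≈ 2.943 in)
Ia = 0.2·(5500/1869) = 1100/1869 in ≈ 0.589 in
Excess rainfall: 10.350 − 0.589 = 9.761 in; P > Ia so Q > 0
Q: (364883/37380)² ÷ (474883/37380) = 133139603689/17751126540 in (≈ 7.500 in)

Q = 133139603689/17751126540 in ≈ 7.500 in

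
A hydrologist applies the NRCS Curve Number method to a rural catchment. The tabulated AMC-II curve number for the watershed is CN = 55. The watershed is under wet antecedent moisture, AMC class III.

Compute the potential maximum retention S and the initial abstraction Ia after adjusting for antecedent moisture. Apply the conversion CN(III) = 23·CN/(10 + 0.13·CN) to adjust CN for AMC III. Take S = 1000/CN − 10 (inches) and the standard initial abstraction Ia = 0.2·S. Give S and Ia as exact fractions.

S = 900/253 in ≈ 3.557 in; Ia = 180/253 in ≈ 0.711 in

Wet (AMC III): CN(III) = 23·55/(10 + 0.13·55) = 1265/(343/20) = 25300/343 ≈ 73.761
Max retention: S = 1000/(25300/343) − 10 = 900/253 in (≈ 3.557 in)
Ia = 0.2·(900/253) = 180/253 in ≈ 0.711 in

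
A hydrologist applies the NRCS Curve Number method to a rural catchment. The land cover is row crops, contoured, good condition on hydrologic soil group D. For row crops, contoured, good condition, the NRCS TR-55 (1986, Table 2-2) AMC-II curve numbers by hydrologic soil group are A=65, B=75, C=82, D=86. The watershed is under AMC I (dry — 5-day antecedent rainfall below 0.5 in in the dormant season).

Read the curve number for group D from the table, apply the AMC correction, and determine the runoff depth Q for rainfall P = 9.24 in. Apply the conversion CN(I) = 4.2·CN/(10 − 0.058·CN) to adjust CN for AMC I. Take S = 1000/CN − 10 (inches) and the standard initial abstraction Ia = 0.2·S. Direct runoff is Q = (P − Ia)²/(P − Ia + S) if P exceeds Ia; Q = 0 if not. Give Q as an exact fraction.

NRCS table: row crops, contoured, good condition, soil group D → CN(II) = 86
Adjust CN=86 to AMC I: 4.2·86/(10 − 0.058·86) → (1806/5) ÷ (1253/250) = 12900/179 ≈ 72.067
Max retention: S = 1000/(12900/179) − 10 = 500/129 in (≈ 3.876 in)
Ia = 0.2S: 0.2·3.876 = 0.775 in (exactly 100/129)
Excess rainfall: 9.240 − 0.775 = 8.465 in; P > Ia so Q > 0
Runoff Q = (P−Ia)²/(P−Ia+S) = (8.465)²/(8.465+3.876) = 745235401/128351775 ≈ 5.806 in

Q = 745235401/128351775 in ≈ 5.806 in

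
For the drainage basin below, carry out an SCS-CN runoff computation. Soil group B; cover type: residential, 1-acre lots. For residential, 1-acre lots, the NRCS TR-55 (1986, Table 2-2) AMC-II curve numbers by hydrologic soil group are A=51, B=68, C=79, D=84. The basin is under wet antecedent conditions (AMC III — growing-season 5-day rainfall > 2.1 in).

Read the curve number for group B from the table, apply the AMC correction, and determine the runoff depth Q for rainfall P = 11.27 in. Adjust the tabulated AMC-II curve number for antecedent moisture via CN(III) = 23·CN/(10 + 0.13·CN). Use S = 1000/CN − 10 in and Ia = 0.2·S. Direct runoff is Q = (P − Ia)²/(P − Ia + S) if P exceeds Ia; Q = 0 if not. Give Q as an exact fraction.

Q = 180333567649/19732088700 in ≈ 9.139 in

NRCS table: residential, 1-acre lots, soil group B → CN(II) = 68
Adjust CN=68 to AMC III: 23·68/(10 + 0.13·68) → 1564 ÷ (471/25) = 39100/471 ≈ 83.015
Retention S: 1000/CN − 10 with CN=83.015 → S = 800/391 ≈ 2.046 in
Initial abstraction Ia = S/5 = (800/391)/5 = 160/391 ≈ 0.409 in
P − Ia = 11.270 − 0.409 = 424657/39100 ≈ 10.861 in (> 0, runoff occurs)
Q = (424657/39100)²/((424657/39100) + 800/391) = (180333567649/1528810000)/(504657/39100) = 180333567649/19732088700 in ≈ 9.139 in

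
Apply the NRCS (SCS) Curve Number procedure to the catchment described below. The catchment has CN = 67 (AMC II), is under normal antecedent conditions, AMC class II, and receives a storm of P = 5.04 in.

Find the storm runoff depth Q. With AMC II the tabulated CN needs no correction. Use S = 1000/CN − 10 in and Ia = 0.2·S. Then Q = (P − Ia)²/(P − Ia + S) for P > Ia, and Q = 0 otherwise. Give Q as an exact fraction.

Q = 7688544/4199225 in ≈ 1.831 in

Average conditions: CN = 67 (no AMC adjustment).
Retention S: 1000/CN − 10 with CN=67.000 → S = 330/67 ≈ 4.925 in
Ia = 0.2·(330/67) = 66/67 in ≈ 0.985 in
Excess rainfall: 5.040 − 0.985 = 4.055 in; P > Ia so Q > 0
Runoff Q = (P−Ia)²/(P−Ia+S) = (4.055)²/(4.055+4.925) = 7688544/4199225 ≈ 1.831 in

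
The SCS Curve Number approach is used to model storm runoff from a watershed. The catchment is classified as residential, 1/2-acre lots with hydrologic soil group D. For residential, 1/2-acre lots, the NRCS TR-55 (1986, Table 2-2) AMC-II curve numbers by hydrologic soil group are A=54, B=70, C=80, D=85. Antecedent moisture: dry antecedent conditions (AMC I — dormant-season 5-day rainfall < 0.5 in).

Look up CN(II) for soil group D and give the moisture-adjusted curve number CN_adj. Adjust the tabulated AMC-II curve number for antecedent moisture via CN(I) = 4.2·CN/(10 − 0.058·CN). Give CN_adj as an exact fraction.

CN_adj = 11900/169 ≈ 70.414

NRCS table: residential, 1/2-acre lots, soil group D → CN(II) = 85
Dry (AMC I): CN(I) = 4.2·85/(10 − 0.058·85) = 357/(507/100) = 11900/169 ≈ 70.414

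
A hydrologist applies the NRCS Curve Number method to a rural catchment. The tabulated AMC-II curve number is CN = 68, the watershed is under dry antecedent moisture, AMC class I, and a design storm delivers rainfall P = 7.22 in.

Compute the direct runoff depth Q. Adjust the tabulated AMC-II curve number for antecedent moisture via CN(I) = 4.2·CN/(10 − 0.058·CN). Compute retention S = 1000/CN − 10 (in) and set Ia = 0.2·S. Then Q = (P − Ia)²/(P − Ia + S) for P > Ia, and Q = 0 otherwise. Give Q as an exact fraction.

Q = 7899121129/5156454450 in ≈ 1.532 in

Dry (AMC I): CN(I) = 4.2·68/(10 − 0.058·68) = (1428/5)/(757/125) = 35700/757 ≈ 47.160
Max retention: S = 1000/(35700/757) − 10 = 4000/357 in (≈ 11.204 in)
Ia = 0.2·(4000/357) = 800/357 in ≈ 2.241 in
Since P=7.220 > Ia=2.241: effective rainfall P−Ia = 88877/17850 in
Q: (88877/17850)² ÷ (288877/17850) = 7899121129/5156454450 in (≈ 1.532 in)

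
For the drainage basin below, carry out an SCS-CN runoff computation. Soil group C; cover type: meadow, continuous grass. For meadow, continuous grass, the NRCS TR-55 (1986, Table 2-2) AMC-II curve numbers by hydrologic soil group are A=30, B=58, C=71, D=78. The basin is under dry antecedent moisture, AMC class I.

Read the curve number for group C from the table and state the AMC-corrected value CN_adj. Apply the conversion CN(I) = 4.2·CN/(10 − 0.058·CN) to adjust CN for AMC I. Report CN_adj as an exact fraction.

NRCS table: meadow, continuous grass, soil group C → CN(II) = 71
Adjust CN=71 to AMC I: 4.2·71/(10 − 0.058·71) → (1491/5) ÷ (2941/500) = 149100/2941 ≈ 50.697

CN_adj = 149100/2941 ≈ 50.697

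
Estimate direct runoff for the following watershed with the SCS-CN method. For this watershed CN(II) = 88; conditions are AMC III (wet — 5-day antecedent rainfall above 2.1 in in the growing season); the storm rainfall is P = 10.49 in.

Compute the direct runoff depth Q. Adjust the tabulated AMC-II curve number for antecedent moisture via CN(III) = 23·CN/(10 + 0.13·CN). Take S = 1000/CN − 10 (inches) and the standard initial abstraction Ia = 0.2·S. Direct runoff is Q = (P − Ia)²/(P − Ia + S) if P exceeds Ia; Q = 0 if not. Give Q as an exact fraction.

Wet (AMC III): CN(III) = 23·88/(10 + 0.13·88) = 2024/(536/25) = 6325/67 ≈ 94.403
Max retention: S = 1000/(6325/67) − 10 = 150/253 in (≈ 0.593 in)
Initial abstraction Ia = S/5 = (150/253)/5 = 30/253 ≈ 0.119 in
Since P=10.490 > Ia=0.119: effective rainfall P−Ia = 262397/25300 in
Q = (262397/25300)²/((262397/25300) + 150/253) = (68852185609/640090000)/(277397/25300) = 68852185609/7018144100 in ≈ 9.811 in

Q = 68852185609/7018144100 in ≈ 9.811 in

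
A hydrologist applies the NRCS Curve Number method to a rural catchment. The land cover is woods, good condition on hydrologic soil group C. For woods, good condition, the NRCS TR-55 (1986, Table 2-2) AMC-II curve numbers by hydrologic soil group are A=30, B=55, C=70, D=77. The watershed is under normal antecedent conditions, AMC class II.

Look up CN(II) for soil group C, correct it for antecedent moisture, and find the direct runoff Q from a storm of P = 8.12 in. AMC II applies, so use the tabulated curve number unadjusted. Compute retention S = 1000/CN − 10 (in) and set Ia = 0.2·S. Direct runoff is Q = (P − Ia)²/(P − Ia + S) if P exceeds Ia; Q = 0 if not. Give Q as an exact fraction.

NRCS table: woods, good condition, soil group C → CN(II) = 70
Average conditions: CN = 70 (no AMC adjustment).
S = 1000/70 − 10 = 30/7 in ≈ 4.286 in
Ia = 0.2S: 0.2·4.286 = 0.857 in (exactly 6/7)
P − Ia = 8.120 − 0.857 = 1271/175 ≈ 7.263 in (> 0, runoff occurs)
Runoff Q = (P−Ia)²/(P−Ia+S) = (7.263)²/(7.263+4.286) = 1615441/353675 ≈ 4.568 in

Q = 1615441/353675 in ≈ 4.568 in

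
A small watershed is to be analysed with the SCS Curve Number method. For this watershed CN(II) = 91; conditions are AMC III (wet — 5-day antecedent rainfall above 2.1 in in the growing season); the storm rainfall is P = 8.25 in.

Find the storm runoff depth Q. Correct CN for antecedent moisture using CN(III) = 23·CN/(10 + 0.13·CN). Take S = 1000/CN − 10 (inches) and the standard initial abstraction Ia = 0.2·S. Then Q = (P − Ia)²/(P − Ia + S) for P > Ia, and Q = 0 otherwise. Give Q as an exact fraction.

Q = 1557195267/200785676 in ≈ 7.756 in

Adjust CN=91 to AMC III: 23·91/(10 + 0.13·91) → 2093 ÷ (2183/100) = 209300/2183 ≈ 95.877
S = 1000/(209300/2183) − 10 = 900/2093 in ≈ 0.430 in
Ia = 0.2·(900/2093) = 180/2093 in ≈ 0.086 in
Since P=8.250 > Ia=0.086: effective rainfall P−Ia = 68349/8372 in
Q = (68349/8372)²/((68349/8372) + 900/2093) = (4671585801/70090384)/(71949/8372) = 1557195267/200785676 in ≈ 7.756 in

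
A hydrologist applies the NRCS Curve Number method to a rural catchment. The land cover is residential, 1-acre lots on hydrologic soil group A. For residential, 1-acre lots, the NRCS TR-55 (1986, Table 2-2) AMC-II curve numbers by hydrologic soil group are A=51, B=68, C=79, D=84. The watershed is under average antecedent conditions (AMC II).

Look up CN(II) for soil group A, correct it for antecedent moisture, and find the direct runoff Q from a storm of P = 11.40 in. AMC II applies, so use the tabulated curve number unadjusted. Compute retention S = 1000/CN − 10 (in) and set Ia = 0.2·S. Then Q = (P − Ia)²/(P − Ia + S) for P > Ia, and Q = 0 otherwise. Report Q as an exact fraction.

NRCS table: residential, 1-acre lots, soil group A → CN(II) = 51
AMC II — tabulated CN = 51 applies directly.
Max retention: S = 1000/51 − 10 = 490/51 in (≈ 9.608 in)
Initial abstraction Ia = S/5 = (490/51)/5 = 98/51 ≈ 1.922 in
P − Ia = 11.400 − 1.922 = 2417/255 ≈ 9.478 in (> 0, runoff occurs)
Q = (2417/255)²/((2417/255) + 490/51) = (5841889/65025)/(4867/255) = 5841889/1241085 in ≈ 4.707 in

Q = 5841889/1241085 in ≈ 4.707 in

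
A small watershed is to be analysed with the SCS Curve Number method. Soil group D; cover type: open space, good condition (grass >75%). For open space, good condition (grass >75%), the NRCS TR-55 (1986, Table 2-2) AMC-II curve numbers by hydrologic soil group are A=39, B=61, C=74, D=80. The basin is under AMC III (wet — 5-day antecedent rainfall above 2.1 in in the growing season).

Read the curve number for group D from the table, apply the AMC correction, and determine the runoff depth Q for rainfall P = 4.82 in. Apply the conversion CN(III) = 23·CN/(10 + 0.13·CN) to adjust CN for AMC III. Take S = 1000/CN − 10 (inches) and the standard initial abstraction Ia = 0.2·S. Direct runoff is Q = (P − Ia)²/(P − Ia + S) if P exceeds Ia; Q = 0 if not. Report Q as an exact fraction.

Q = 28015849/7524450 in ≈ 3.723 in

NRCS table: open space, good condition (grass >75%), soil group D → CN(II) = 80
CN(III) from CN(II)=80: (23·80)/(10 + 0.13·80) = 4600/51 ≈ 90.196
Retention S: 1000/CN − 10 with CN=90.196 → S = 25/23 ≈ 1.087 in
Ia = 0.2·(25/23) = 5/23 in ≈ 0.217 in
P − Ia = 4.820 − 0.217 = 5293/1150 ≈ 4.603 in (> 0, runoff occurs)
Runoff Q = (P−Ia)²/(P−Ia+S) = (4.603)²/(4.603+1.087) = 28015849/7524450 ≈ 3.723 in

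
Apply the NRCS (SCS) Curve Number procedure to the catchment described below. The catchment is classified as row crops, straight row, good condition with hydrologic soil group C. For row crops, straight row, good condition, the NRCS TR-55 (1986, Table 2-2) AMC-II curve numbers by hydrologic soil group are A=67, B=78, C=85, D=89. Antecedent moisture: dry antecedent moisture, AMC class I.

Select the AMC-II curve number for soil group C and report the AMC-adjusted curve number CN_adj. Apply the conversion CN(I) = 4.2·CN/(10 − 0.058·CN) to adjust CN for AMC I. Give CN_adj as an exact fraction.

NRCS table: row crops, straight row, good condition, soil group C → CN(II) = 85
Dry (AMC I): CN(I) = 4.2·85/(10 − 0.058·85) = 357/(507/100) = 11900/169 ≈ 70.414

CN_adj = 11900/169 ≈ 70.414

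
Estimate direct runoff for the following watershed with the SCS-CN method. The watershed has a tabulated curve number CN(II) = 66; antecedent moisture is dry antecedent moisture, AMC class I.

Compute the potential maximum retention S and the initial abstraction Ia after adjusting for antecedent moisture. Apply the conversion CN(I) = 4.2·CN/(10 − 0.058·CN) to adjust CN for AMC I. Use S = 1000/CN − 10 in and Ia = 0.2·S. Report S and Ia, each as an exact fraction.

CN(I) from CN(II)=66: (4.2·66)/(10 − 0.058·66) = 69300/1543 ≈ 44.913
Retention S: 1000/CN − 10 with CN=44.913 → S = 8500/693 ≈ 12.266 in
Ia = 0.2·(8500/693) = 1700/693 in ≈ 2.453 in

S = 8500/693 in ≈ 12.266 in; Ia = 1700/693 in ≈ 2.453 in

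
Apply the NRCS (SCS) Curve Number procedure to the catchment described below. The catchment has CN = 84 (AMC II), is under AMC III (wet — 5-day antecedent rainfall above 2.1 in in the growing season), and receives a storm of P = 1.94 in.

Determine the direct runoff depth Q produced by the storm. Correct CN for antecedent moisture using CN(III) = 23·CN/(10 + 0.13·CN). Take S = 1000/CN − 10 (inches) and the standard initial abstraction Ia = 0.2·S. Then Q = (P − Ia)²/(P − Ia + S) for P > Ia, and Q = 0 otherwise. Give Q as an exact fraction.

Q = 1836208201/1517851650 in ≈ 1.210 in

CN(III) from CN(II)=84: (23·84)/(10 + 0.13·84) = 48300/523 ≈ 92.352
Max retention: S = 1000/(48300/523) − 10 = 400/483 in (≈ 0.828 in)
Initial abstraction Ia = S/5 = (400/483)/5 = 80/483 ≈ 0.166 in
P − Ia = 1.940 − 0.166 = 42851/24150 ≈ 1.774 in (> 0, runoff occurs)
Q = (42851/24150)²/((42851/24150) + 400/483) = (1836208201/583222500)/(62851/24150) = 1836208201/1517851650 in ≈ 1.210 in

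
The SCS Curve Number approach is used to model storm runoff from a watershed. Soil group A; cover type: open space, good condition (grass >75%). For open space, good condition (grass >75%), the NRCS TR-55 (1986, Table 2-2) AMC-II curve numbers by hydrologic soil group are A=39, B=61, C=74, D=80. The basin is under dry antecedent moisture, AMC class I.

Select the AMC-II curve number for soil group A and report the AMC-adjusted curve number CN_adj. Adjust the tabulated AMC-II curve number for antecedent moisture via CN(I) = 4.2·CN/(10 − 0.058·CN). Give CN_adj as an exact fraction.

CN_adj = 81900/3869 ≈ 21.168

NRCS table: open space, good condition (grass >75%), soil group A → CN(II) = 39
Dry (AMC I): CN(I) = 4.2·39/(10 − 0.058·39) = (819/5)/(3869/500) = 81900/3869 ≈ 21.168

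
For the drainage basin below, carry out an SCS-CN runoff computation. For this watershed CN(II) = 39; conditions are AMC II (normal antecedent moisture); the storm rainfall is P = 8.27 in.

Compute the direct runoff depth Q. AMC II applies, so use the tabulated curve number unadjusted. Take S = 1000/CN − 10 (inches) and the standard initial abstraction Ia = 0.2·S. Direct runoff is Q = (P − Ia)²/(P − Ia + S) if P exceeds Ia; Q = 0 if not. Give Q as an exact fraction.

CN(II) = 39; AMC II needs no correction.
Retention S: 1000/CN − 10 with CN=39.000 → S = 610/39 ≈ 15.641 in
Ia = 0.2·(610/39) = 122/39 in ≈ 3.128 in
Excess rainfall: 8.270 − 3.128 = 5.142 in; P > Ia so Q > 0
Q: (20053/3900)² ÷ (81053/3900) = 402122809/316106700 in (≈ 1.272 in)

Q = 402122809/316106700 in ≈ 1.272 in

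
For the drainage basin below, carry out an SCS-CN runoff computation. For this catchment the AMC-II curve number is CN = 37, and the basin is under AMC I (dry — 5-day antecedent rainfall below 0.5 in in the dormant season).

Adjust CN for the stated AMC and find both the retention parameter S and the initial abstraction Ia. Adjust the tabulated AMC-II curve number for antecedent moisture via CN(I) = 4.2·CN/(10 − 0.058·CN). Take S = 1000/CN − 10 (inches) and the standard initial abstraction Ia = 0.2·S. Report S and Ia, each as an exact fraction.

Adjust CN=37 to AMC I: 4.2·37/(10 − 0.058·37) → (777/5) ÷ (3927/500) = 3700/187 ≈ 19.786
S = 1000/(3700/187) − 10 = 1500/37 in ≈ 40.541 in
Ia = 0.2·(1500/37) = 300/37 in ≈ 8.108 in

S = 1500/37 in ≈ 40.541 in; Ia = 300/37 in ≈ 8.108 in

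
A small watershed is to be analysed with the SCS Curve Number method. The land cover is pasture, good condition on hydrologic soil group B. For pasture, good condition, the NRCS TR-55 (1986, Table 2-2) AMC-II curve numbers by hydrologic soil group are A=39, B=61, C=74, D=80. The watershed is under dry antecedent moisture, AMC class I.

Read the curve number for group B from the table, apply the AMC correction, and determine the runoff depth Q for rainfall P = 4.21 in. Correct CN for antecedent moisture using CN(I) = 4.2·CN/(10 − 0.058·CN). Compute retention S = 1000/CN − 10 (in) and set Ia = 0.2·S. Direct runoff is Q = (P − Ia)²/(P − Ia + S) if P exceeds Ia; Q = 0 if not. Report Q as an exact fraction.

Q = 2476754289/29880050900 in ≈ 0.083 in

NRCS table: pasture, good condition, soil group B → CN(II) = 61
Dry (AMC I): CN(I) = 4.2·61/(10 − 0.058·61) = (1281/5)/(3231/500) = 42700/1077 ≈ 39.647
Retention S: 1000/CN − 10 with CN=39.647 → S = 6500/427 ≈ 15.222 in
Ia = 0.2·(6500/427) = 1300/427 in ≈ 3.044 in
Excess rainfall: 4.210 − 3.044 = 1.166 in; P > Ia so Q > 0
Q = (49767/42700)²/((49767/42700) + 6500/427) = (2476754289/1823290000)/(699767/42700) = 2476754289/29880050900 in ≈ 0.083 in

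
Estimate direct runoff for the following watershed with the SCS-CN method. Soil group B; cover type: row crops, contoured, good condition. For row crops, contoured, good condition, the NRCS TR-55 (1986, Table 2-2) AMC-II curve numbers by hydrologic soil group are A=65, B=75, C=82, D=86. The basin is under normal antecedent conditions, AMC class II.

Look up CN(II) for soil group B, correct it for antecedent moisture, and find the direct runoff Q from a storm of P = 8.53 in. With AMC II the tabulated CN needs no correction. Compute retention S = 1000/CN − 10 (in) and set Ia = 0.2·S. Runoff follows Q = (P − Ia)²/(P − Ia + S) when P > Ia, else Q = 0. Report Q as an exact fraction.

NRCS table: row crops, contoured, good condition, soil group B → CN(II) = 75
CN(II) = 75; AMC II needs no correction.
Retention S: 1000/CN − 10 with CN=75.000 → S = 10/3 ≈ 3.333 in
Ia = 0.2·(10/3) = 2/3 in ≈ 0.667 in
P − Ia = 8.530 − 0.667 = 2359/300 ≈ 7.863 in (> 0, runoff occurs)
Q: (2359/300)² ÷ (3359/300) = 5564881/1007700 in (≈ 5.522 in)

Q = 5564881/1007700 in ≈ 5.522 in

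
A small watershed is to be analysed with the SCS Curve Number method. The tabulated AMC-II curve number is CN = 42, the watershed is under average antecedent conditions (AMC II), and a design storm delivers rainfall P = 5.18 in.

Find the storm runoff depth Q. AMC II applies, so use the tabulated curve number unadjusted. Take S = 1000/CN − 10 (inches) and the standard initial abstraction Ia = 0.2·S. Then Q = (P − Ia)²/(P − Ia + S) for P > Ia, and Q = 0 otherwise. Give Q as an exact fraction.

Q = 6446521/17890950 in ≈ 0.360 in

Average conditions: CN = 42 (no AMC adjustment).
S = 1000/42 − 10 = 290/21 in ≈ 13.810 in
Ia = 0.2S: 0.2·13.810 = 2.762 in (exactly 58/21)
Since P=5.180 > Ia=2.762: effective rainfall P−Ia = 2539/1050 in
Q = (2539/1050)²/((2539/1050) + 290/21) = (6446521/1102500)/(17039/1050) = 6446521/17890950 in ≈ 0.360 in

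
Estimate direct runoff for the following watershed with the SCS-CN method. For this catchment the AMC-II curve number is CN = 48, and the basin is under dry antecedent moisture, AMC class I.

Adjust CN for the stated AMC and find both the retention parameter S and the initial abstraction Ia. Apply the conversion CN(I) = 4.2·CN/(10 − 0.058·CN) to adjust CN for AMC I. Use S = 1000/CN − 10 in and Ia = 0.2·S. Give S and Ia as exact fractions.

Dry (AMC I): CN(I) = 4.2·48/(10 − 0.058·48) = (1008/5)/(902/125) = 12600/451 ≈ 27.938
Retention S: 1000/CN − 10 with CN=27.938 → S = 1625/63 ≈ 25.794 in
Ia = 0.2·(1625/63) = 325/63 in ≈ 5.159 in

S = 1625/63 in ≈ 25.794 in; Ia = 325/63 in ≈ 5.159 in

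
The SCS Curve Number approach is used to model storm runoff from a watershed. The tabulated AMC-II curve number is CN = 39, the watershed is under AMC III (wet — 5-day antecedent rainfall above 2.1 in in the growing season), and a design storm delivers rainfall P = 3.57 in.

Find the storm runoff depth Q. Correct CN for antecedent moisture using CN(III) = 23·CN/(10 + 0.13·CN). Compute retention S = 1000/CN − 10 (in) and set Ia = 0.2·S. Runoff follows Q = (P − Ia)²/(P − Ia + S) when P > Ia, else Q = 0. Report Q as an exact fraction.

Q = 39294736441/72498141300 in ≈ 0.542 in

CN(III) from CN(II)=39: (23·39)/(10 + 0.13·39) = 89700/1507 ≈ 59.522
S = 1000/(89700/1507) − 10 = 6100/897 in ≈ 6.800 in
Ia = 0.2·(6100/897) = 1220/897 in ≈ 1.360 in
Since P=3.570 > Ia=1.360: effective rainfall P−Ia = 198229/89700 in
Runoff Q = (P−Ia)²/(P−Ia+S) = (2.210)²/(2.210+6.800) = 39294736441/72498141300 ≈ 0.542 in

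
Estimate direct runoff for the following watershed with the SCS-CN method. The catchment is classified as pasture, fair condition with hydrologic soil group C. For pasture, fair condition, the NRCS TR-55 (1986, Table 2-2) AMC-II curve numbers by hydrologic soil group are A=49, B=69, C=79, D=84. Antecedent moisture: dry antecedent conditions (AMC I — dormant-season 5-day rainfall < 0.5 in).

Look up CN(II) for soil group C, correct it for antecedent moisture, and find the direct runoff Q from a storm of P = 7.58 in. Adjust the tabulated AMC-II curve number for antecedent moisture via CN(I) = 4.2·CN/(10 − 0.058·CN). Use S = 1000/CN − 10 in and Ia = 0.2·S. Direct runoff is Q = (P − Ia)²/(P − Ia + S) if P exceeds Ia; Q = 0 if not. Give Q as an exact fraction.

Q = 622053481/197266950 in ≈ 3.153 in

NRCS table: pasture, fair condition, soil group C → CN(II) = 79
Dry (AMC I): CN(I) = 4.2·79/(10 − 0.058·79) = (1659/5)/(2709/500) = 7900/129 ≈ 61.240
Max retention: S = 1000/(7900/129) − 10 = 500/79 in (≈ 6.329 in)
Ia = 0.2·(500/79) = 100/79 in ≈ 1.266 in
P − Ia = 7.580 − 1.266 = 24941/3950 ≈ 6.314 in (> 0, runoff occurs)
Q = (24941/3950)²/((24941/3950) + 500/79) = (622053481/15602500)/(49941/3950) = 622053481/197266950 in ≈ 3.153 in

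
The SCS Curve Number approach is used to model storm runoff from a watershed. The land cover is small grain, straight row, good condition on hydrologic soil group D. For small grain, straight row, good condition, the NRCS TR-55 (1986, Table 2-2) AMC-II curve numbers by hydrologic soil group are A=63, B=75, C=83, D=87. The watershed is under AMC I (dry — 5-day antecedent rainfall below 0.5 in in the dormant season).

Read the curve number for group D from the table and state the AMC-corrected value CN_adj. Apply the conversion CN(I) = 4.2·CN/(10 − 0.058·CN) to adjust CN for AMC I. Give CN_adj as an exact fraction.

CN_adj = 182700/2477 ≈ 73.759

NRCS table: small grain, straight row, good condition, soil group D → CN(II) = 87
Dry (AMC I): CN(I) = 4.2·87/(10 − 0.058·87) = (1827/5)/(2477/500) = 182700/2477 ≈ 73.759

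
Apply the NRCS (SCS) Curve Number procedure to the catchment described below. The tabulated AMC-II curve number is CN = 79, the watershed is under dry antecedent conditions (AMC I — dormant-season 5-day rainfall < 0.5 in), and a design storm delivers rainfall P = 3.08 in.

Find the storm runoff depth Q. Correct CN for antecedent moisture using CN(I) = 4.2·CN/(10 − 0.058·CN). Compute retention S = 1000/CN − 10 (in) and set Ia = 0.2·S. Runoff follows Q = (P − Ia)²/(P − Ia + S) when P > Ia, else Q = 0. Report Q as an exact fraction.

Adjust CN=79 to AMC I: 4.2·79/(10 − 0.058·79) → (1659/5) ÷ (2709/500) = 7900/129 ≈ 61.240
Max retention: S = 1000/(7900/129) − 10 = 500/79 in (≈ 6.329 in)
Initial abstraction Ia = S/5 = (500/79)/5 = 100/79 ≈ 1.266 in
Excess rainfall: 3.080 − 1.266 = 1.814 in; P > Ia so Q > 0
Q: (3583/1975)² ÷ (16083/1975) = 12837889/31763925 in (≈ 0.404 in)

Q = 12837889/31763925 in ≈ 0.404 in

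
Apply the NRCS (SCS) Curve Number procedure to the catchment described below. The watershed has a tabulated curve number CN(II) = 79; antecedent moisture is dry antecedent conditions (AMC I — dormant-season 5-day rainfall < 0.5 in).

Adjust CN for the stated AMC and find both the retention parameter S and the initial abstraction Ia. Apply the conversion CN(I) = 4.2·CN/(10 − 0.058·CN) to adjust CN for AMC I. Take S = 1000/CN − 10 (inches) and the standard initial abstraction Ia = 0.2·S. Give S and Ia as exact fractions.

CN(I) from CN(II)=79: (4.2·79)/(10 − 0.058·79) = 7900/129 ≈ 61.240
Max retention: S = 1000/(7900/129) − 10 = 500/79 in (≈ 6.329 in)
Ia = 0.2S: 0.2·6.329 = 1.266 in (exactly 100/79)

S = 500/79 in ≈ 6.329 in; Ia = 100/79 in ≈ 1.266 in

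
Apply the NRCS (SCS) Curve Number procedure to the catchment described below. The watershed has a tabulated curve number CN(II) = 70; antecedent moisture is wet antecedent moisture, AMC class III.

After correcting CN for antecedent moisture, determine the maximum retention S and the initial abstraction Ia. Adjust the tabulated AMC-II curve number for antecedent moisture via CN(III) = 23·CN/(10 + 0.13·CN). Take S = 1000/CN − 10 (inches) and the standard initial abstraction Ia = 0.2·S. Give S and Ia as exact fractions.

S = 300/161 in ≈ 1.863 in; Ia = 60/161 in ≈ 0.373 in

CN(III) from CN(II)=70: (23·70)/(10 + 0.13·70) = 16100/191 ≈ 84.293
S = 1000/(16100/191) − 10 = 300/161 in ≈ 1.863 in
Initial abstraction Ia = S/5 = (300/161)/5 = 60/161 ≈ 0.373 in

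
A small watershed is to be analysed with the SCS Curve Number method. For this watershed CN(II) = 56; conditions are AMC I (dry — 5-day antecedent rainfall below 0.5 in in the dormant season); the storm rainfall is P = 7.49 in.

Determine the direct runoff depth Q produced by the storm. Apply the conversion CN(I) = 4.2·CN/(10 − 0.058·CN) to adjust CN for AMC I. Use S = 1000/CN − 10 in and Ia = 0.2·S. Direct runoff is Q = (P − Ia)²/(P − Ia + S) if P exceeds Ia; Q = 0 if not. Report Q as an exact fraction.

Q = 3036340609/4852514100 in ≈ 0.626 in

Dry (AMC I): CN(I) = 4.2·56/(10 − 0.058·56) = (1176/5)/(844/125) = 7350/211 ≈ 34.834
S = 1000/(7350/211) − 10 = 2750/147 in ≈ 18.707 in
Ia = 0.2S: 0.2·18.707 = 3.741 in (exactly 550/147)
Excess rainfall: 7.490 − 3.741 = 3.749 in; P > Ia so Q > 0
Runoff Q = (P−Ia)²/(P−Ia+S) = (3.749)²/(3.749+18.707) = 3036340609/4852514100 ≈ 0.626 in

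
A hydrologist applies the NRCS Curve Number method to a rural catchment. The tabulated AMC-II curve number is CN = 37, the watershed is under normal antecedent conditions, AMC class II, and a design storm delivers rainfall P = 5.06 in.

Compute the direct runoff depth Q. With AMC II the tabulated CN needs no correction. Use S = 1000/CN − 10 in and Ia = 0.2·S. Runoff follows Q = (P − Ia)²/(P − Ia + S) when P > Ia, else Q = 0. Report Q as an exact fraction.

CN(II) = 37; AMC II needs no correction.
S = 1000/37 − 10 = 630/37 in ≈ 17.027 in
Ia = 0.2·(630/37) = 126/37 in ≈ 3.405 in
Excess rainfall: 5.060 − 3.405 = 1.655 in; P > Ia so Q > 0
Runoff Q = (P−Ia)²/(P−Ia+S) = (1.655)²/(1.655+17.027) = 9369721/63937850 ≈ 0.147 in

Q = 9369721/63937850 in ≈ 0.147 in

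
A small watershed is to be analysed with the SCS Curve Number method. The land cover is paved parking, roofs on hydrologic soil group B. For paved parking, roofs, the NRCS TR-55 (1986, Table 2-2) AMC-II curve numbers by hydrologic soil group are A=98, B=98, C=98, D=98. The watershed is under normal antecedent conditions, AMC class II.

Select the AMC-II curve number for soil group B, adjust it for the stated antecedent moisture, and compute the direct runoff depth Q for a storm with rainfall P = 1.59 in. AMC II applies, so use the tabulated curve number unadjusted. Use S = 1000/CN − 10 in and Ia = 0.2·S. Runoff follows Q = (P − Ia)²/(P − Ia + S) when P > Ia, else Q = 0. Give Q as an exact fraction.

Q = 57623281/42095900 in ≈ 1.369 in

NRCS table: paved parking, roofs, soil group B → CN(II) = 98
Average conditions: CN = 98 (no AMC adjustment).
Max retention: S = 1000/98 − 10 = 10/49 in (≈ 0.204 in)
Initial abstraction Ia = S/5 = (10/49)/5 = 2/49 ≈ 0.041 in
Since P=1.590 > Ia=0.041: effective rainfall P−Ia = 7591/4900 in
Q = (7591/4900)²/((7591/4900) + 10/49) = (57623281/24010000)/(8591/4900) = 57623281/42095900 in ≈ 1.369 in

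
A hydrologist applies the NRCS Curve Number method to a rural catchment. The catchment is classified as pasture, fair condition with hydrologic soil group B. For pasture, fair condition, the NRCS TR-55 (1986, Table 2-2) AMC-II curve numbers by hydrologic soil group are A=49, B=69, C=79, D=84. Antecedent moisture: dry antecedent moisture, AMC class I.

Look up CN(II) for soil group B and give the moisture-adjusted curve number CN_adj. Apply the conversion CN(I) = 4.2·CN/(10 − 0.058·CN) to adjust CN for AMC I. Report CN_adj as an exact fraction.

CN_adj = 144900/2999 ≈ 48.316

NRCS table: pasture, fair condition, soil group B → CN(II) = 69
Dry (AMC I): CN(I) = 4.2·69/(10 − 0.058·69) = (1449/5)/(2999/500) = 144900/2999 ≈ 48.316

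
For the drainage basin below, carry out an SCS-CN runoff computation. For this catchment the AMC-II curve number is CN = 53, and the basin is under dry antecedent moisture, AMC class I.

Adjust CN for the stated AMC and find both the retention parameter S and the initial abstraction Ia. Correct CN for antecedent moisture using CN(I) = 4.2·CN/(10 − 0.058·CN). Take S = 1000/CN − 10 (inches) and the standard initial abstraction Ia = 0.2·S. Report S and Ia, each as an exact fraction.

S = 23500/1113 in ≈ 21.114 in; Ia = 4700/1113 in ≈ 4.223 in

Adjust CN=53 to AMC I: 4.2·53/(10 − 0.058·53) → (1113/5) ÷ (3463/500) = 111300/3463 ≈ 32.140
Max retention: S = 1000/(111300/3463) − 10 = 23500/1113 in (≈ 21.114 in)
Ia = 0.2·(23500/1113) = 4700/1113 in ≈ 4.223 in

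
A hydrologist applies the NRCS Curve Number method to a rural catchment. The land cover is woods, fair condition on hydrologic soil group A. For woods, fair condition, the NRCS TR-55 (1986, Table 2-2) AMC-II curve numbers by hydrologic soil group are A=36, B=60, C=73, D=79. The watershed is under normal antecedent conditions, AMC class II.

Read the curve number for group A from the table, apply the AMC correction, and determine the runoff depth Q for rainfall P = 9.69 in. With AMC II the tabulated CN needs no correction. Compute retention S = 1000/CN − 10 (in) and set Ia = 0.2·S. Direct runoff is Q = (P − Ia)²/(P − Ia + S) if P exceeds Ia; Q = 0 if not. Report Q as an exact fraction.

NRCS table: woods, fair condition, soil group A → CN(II) = 36
AMC II — tabulated CN = 36 applies directly.
Retention S: 1000/CN − 10 with CN=36.000 → S = 160/9 ≈ 17.778 in
Ia = 0.2S: 0.2·17.778 = 3.556 in (exactly 32/9)
Since P=9.690 > Ia=3.556: effective rainfall P−Ia = 5521/900 in
Q = (5521/900)²/((5521/900) + 160/9) = (30481441/810000)/(21521/900) = 30481441/19368900 in ≈ 1.574 in

Q = 30481441/19368900 in ≈ 1.574 in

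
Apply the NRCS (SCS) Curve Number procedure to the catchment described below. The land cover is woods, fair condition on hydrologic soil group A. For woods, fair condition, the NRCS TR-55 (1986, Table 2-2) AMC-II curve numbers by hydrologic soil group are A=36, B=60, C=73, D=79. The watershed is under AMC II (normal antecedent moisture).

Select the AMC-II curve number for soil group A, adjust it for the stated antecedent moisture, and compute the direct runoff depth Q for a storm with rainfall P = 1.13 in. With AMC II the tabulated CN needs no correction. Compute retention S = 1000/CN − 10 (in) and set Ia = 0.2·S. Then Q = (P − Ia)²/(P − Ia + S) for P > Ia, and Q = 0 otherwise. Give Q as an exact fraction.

Q = 0 in ≈ 0.000 in

NRCS table: woods, fair condition, soil group A → CN(II) = 36
CN(II) = 36; AMC II needs no correction.
Max retention: S = 1000/36 − 10 = 160/9 in (≈ 17.778 in)
Ia = 0.2·(160/9) = 32/9 in ≈ 3.556 in
P = 1.130 ≤ Ia = 3.556 in: entire storm abstracted, Q = 0.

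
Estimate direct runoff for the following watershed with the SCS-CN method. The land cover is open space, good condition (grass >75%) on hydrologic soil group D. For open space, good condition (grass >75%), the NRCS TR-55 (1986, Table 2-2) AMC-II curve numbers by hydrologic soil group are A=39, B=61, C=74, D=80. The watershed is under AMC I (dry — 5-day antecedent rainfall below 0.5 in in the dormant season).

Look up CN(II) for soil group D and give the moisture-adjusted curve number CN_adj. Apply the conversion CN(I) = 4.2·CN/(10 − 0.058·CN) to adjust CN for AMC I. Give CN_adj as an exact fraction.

NRCS table: open space, good condition (grass >75%), soil group D → CN(II) = 80
CN(I) from CN(II)=80: (4.2·80)/(10 − 0.058·80) = 4200/67 ≈ 62.687

CN_adj = 4200/67 ≈ 62.687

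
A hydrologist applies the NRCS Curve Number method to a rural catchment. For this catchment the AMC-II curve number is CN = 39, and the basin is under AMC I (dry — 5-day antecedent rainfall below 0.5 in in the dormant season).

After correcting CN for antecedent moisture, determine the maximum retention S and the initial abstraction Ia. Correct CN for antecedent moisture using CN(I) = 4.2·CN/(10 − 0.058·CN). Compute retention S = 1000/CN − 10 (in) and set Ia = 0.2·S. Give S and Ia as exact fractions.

S = 30500/819 in ≈ 37.241 in; Ia = 6100/819 in ≈ 7.448 in

CN(I) from CN(II)=39: (4.2·39)/(10 − 0.058·39) = 81900/3869 ≈ 21.168
Retention S: 1000/CN − 10 with CN=21.168 → S = 30500/819 ≈ 37.241 in
Initial abstraction Ia = S/5 = (30500/819)/5 = 6100/819 ≈ 7.448 in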